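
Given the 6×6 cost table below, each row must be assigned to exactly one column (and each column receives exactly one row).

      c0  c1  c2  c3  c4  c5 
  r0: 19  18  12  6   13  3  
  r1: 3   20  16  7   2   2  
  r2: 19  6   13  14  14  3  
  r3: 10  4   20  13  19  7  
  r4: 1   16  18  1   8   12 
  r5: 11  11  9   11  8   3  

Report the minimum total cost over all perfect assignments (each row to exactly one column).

Minimum assignment cost: 25

optimal assignment: row0→col3 (cost 6), row1→col4 (cost 2), row2→col5 (cost 3), row3→col1 (cost 4), row4→col0 (cost 1), row5→col2 (cost 9)
total = 6 + 2 + 3 + 4 + 1 + 9 = 25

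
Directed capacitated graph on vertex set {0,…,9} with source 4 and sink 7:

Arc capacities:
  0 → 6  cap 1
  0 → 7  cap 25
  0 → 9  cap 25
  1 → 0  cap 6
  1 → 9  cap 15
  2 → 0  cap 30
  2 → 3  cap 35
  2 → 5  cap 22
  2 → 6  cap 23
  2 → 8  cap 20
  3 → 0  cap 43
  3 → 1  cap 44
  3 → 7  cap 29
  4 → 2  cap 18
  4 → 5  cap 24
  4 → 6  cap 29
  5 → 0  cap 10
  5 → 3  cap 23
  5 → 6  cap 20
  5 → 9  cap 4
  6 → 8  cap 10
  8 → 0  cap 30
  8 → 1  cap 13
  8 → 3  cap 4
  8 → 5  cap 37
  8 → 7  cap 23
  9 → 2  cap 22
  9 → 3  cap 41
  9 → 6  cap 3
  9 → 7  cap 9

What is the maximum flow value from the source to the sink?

Maximum flow value: 52

augment #1: 4→2→0→7 bottleneck 18, total now 18
augment #2: 4→5→0→7 bottleneck 7, total now 25
augment #3: 4→5→3→7 bottleneck 17, total now 42
augment #4: 4→6→8→7 bottleneck 10, total now 52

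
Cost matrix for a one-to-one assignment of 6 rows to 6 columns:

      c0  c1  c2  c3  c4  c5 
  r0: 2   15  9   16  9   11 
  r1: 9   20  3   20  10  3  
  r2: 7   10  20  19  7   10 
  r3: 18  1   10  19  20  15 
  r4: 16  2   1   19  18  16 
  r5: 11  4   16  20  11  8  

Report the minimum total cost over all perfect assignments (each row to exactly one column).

Minimum assignment cost: 34

optimal assignment: row0→col0 (cost 2), row1→col5 (cost 3), row2→col4 (cost 7), row3→col1 (cost 1), row4→col2 (cost 1), row5→col3 (cost 20)
total = 2 + 3 + 7 + 1 + 1 + 20 = 34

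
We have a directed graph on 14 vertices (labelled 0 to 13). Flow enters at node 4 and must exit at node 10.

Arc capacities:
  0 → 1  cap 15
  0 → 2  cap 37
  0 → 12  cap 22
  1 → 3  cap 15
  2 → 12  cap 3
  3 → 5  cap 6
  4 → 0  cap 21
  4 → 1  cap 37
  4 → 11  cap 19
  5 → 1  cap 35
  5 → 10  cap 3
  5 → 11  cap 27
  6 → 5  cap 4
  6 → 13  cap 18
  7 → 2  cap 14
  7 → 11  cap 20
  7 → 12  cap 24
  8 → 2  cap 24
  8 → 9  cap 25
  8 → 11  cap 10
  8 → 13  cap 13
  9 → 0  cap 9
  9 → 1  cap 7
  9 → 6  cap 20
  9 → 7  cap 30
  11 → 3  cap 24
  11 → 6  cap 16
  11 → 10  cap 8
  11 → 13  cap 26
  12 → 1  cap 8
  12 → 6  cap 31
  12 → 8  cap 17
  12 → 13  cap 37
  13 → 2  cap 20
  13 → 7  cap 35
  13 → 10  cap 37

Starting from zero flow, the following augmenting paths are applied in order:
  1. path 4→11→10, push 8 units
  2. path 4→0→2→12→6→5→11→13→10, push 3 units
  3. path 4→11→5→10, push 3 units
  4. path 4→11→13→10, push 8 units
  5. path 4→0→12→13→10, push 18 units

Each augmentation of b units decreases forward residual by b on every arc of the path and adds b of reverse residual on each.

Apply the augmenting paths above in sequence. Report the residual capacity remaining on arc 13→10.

Residual capacity of (13,10): 8

after path 1 (4→11→10, push 8): res(13,10)=37
after path 2 (4→0→2→12→6→5→11→13→10, push 3): res(13,10)=34
after path 3 (4→11→5→10, push 3): res(13,10)=34
after path 4 (4→11→13→10, push 8): res(13,10)=26
after path 5 (4→0→12→13→10, push 18): res(13,10)=8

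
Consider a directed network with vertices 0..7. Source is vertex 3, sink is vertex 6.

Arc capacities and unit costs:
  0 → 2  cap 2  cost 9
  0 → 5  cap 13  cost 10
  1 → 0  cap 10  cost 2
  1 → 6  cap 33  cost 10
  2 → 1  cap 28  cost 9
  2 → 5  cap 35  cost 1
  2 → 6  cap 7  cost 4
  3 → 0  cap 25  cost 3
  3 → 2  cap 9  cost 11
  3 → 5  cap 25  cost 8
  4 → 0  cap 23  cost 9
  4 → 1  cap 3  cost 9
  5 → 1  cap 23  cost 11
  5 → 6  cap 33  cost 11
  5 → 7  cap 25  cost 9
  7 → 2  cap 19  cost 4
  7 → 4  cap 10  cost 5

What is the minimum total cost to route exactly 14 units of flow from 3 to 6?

Minimum cost for 14 units: 238

shortest-cost path #1: 3→2→6 push 7 @ unit cost 15 (adds 105)
shortest-cost path #2: 3→5→6 push 7 @ unit cost 19 (adds 133)
total cost = 238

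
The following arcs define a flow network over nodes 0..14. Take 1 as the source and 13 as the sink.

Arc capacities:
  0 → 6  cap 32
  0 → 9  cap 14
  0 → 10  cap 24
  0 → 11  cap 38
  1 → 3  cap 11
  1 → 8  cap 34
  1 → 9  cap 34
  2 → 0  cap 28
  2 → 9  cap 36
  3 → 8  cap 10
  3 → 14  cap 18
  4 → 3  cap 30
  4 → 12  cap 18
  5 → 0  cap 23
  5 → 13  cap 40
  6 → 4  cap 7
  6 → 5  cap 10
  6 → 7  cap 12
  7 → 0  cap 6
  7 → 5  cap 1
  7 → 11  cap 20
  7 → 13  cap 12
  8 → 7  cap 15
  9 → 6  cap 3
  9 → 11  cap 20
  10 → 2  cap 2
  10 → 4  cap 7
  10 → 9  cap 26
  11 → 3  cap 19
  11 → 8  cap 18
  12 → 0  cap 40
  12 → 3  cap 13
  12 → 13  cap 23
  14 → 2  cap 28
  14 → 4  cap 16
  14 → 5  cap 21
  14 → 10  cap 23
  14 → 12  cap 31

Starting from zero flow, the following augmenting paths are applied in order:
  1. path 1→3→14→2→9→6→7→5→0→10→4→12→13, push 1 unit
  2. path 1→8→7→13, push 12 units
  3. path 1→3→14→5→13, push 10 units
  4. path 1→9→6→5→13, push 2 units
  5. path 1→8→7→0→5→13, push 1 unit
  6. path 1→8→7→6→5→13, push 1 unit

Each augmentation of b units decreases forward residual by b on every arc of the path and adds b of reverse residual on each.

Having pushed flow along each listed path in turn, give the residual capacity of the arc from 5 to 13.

Residual capacity of (5,13): 26

after path 1 (1→3→14→2→9→6→7→5→0→10→4→12→13, push 1): res(5,13)=40
after path 2 (1→8→7→13, push 12): res(5,13)=40
after path 3 (1→3→14→5→13, push 10): res(5,13)=30
after path 4 (1→9→6→5→13, push 2): res(5,13)=28
after path 5 (1→8→7→0→5→13, push 1): res(5,13)=27
after path 6 (1→8→7→6→5→13, push 1): res(5,13)=26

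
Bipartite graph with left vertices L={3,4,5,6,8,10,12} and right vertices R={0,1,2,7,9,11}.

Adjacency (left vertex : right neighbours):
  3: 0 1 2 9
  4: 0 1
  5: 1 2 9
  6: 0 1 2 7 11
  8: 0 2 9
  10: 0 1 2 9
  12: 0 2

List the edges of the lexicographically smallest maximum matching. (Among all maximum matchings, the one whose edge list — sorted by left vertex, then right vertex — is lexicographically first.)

|M| = 5 (so the lex-smallest maximum matching has 5 edges)
process left vertices in ascending order; for each, take the smallest-labelled available neighbour that still permits 5 edges overall, or leave it unmatched if none does
lex-smallest matching: {3-0, 4-1, 5-2, 6-7, 8-9}

Lex-smallest maximum matching: {(3,0), (4,1), (5,2), (6,7), (8,9)}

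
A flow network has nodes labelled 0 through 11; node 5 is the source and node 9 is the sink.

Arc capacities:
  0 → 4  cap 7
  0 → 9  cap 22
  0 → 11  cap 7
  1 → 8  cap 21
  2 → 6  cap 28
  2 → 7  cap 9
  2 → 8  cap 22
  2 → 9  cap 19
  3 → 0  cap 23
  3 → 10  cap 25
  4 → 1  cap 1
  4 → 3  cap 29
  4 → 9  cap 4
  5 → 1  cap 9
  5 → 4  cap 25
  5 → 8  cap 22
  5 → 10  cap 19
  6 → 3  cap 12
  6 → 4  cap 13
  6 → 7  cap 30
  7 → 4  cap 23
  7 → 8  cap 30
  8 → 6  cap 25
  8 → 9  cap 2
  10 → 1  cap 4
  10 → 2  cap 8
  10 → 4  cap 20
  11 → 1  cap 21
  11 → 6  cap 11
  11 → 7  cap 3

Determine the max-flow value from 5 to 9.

augment #1: 5→4→9 bottleneck 4, total now 4
augment #2: 5→8→9 bottleneck 2, total now 6
augment #3: 5→10→2→9 bottleneck 8, total now 14
augment #4: 5→4→3→0→9 bottleneck 21, total now 35
augment #5: 5→8→6→3→0→9 bottleneck 1, total now 36

Maximum flow value: 36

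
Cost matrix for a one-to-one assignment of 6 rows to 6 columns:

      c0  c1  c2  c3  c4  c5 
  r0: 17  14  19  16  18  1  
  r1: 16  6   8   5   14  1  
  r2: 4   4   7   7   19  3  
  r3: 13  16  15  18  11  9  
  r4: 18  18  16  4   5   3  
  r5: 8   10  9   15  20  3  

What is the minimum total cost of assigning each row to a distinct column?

optimal assignment: row0→col5 (cost 1), row1→col1 (cost 6), row2→col0 (cost 4), row3→col4 (cost 11), row4→col3 (cost 4), row5→col2 (cost 9)
total = 1 + 6 + 4 + 11 + 4 + 9 = 35

Minimum assignment cost: 35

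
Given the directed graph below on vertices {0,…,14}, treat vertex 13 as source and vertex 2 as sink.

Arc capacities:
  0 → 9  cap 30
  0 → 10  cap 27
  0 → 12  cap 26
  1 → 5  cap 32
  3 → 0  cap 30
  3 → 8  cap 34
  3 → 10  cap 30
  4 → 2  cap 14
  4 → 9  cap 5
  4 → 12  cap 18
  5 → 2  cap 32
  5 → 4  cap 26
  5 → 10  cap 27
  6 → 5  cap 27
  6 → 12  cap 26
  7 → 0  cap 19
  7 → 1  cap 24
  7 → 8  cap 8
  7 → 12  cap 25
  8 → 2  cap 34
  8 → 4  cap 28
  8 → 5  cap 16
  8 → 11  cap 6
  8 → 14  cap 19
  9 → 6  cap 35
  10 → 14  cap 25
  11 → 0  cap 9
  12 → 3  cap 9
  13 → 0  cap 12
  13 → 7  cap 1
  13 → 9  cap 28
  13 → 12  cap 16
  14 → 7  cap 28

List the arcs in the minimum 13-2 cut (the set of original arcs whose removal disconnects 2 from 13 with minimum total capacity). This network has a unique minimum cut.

augment #1: 13→7→8→2 push 1
augment #2: 13→9→6→5→2 push 27
augment #3: 13→12→3→8→2 push 9
augment #4: 13→0→10→14→7→8→2 push 7
augment #5: 13→0→10→14→7→1→5→2 push 5
max flow = 49; residual-reachable set from 13 gives S-side
cut edges (S→T): {(6,5), (12,3), (13,0), (13,7)} total cap 49

Min-cut arcs: {(6,5), (12,3), (13,0), (13,7)} (total capacity 49)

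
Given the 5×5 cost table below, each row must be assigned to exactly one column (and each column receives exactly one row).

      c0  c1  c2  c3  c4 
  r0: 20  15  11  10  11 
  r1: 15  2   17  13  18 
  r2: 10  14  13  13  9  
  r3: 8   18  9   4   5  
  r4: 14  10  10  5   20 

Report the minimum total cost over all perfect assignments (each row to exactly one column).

Minimum assignment cost: 33

optimal assignment: row0→col2 (cost 11), row1→col1 (cost 2), row2→col0 (cost 10), row3→col4 (cost 5), row4→col3 (cost 5)
total = 11 + 2 + 10 + 5 + 5 = 33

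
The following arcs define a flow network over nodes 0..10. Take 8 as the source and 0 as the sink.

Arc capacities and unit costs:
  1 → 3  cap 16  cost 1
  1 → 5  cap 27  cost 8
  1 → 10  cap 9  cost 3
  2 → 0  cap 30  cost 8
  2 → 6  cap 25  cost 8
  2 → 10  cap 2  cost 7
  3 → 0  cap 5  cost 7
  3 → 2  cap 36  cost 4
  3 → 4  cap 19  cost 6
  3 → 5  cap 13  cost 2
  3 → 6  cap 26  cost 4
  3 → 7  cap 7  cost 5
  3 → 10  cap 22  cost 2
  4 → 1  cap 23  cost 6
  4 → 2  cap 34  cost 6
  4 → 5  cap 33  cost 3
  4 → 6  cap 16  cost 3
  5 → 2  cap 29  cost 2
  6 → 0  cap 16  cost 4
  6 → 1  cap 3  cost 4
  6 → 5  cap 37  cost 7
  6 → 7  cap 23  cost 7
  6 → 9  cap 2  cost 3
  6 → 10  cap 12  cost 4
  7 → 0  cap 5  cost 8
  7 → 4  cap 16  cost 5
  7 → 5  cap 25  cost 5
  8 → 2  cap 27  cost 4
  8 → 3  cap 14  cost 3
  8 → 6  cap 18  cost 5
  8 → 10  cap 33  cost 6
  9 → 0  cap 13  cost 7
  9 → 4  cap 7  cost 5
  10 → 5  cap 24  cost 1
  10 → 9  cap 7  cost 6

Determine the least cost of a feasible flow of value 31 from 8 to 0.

shortest-cost path #1: 8→6→0 push 16 @ unit cost 9 (adds 144)
shortest-cost path #2: 8→3→0 push 5 @ unit cost 10 (adds 50)
shortest-cost path #3: 8→2→0 push 10 @ unit cost 12 (adds 120)
total cost = 314

Minimum cost for 31 units: 314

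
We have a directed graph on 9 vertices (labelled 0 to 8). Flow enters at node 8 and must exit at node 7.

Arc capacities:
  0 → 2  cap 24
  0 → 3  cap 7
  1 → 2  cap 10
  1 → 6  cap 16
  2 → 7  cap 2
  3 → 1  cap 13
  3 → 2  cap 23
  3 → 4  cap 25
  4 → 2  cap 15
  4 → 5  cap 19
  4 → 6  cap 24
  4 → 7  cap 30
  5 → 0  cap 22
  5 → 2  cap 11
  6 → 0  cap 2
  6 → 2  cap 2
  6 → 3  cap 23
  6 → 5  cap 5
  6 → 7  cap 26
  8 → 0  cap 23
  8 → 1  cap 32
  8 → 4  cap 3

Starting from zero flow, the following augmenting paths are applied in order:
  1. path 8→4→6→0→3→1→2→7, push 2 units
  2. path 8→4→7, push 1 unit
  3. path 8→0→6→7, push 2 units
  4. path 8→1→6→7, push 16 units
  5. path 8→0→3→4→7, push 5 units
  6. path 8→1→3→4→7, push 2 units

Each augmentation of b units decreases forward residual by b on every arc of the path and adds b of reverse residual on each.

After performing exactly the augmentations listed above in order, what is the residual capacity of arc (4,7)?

Residual capacity of (4,7): 22

after path 1 (8→4→6→0→3→1→2→7, push 2): res(4,7)=30
after path 2 (8→4→7, push 1): res(4,7)=29
after path 3 (8→0→6→7, push 2): res(4,7)=29
after path 4 (8→1→6→7, push 16): res(4,7)=29
after path 5 (8→0→3→4→7, push 5): res(4,7)=24
after path 6 (8→1→3→4→7, push 2): res(4,7)=22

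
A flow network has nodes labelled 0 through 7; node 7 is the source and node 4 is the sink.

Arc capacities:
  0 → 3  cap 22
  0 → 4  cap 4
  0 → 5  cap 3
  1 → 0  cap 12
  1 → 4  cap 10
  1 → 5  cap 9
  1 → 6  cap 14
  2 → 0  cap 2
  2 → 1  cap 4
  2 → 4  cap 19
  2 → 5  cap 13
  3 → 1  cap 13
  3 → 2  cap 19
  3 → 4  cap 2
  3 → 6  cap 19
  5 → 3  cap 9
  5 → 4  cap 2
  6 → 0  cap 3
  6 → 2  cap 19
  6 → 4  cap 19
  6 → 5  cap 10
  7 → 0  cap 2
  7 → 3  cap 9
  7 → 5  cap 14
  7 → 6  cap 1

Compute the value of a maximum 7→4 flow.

Maximum flow value: 23

augment #1: 7→0→4 bottleneck 2, total now 2
augment #2: 7→3→4 bottleneck 2, total now 4
augment #3: 7→5→4 bottleneck 2, total now 6
augment #4: 7→6→4 bottleneck 1, total now 7
augment #5: 7→3→1→4 bottleneck 7, total now 14
augment #6: 7→5→3→1→4 bottleneck 3, total now 17
augment #7: 7→5→3→2→4 bottleneck 6, total now 23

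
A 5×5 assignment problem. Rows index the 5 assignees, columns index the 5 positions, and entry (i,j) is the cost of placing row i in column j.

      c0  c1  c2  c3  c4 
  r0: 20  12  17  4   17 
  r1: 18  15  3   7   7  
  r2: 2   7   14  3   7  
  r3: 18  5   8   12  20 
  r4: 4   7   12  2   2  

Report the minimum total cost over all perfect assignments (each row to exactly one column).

optimal assignment: row0→col3 (cost 4), row1→col2 (cost 3), row2→col0 (cost 2), row3→col1 (cost 5), row4→col4 (cost 2)
total = 4 + 3 + 2 + 5 + 2 = 16

Minimum assignment cost: 16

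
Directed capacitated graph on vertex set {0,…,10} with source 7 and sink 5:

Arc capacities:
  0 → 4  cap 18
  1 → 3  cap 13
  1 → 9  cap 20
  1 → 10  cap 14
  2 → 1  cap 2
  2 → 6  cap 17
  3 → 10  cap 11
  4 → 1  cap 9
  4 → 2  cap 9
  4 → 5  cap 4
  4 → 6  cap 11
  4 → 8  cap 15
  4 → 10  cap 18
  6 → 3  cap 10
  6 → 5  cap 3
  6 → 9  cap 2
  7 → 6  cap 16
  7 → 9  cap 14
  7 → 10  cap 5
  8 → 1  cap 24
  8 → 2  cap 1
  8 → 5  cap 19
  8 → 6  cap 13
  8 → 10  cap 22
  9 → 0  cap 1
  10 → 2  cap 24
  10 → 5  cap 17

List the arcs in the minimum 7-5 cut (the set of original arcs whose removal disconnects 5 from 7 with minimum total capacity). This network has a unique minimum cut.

augment #1: 7→6→5 push 3
augment #2: 7→10→5 push 5
augment #3: 7→6→3→10→5 push 10
augment #4: 7→9→0→4→5 push 1
max flow = 19; residual-reachable set from 7 gives S-side
cut edges (S→T): {(6,3), (6,5), (7,10), (9,0)} total cap 19

Min-cut arcs: {(6,3), (6,5), (7,10), (9,0)} (total capacity 19)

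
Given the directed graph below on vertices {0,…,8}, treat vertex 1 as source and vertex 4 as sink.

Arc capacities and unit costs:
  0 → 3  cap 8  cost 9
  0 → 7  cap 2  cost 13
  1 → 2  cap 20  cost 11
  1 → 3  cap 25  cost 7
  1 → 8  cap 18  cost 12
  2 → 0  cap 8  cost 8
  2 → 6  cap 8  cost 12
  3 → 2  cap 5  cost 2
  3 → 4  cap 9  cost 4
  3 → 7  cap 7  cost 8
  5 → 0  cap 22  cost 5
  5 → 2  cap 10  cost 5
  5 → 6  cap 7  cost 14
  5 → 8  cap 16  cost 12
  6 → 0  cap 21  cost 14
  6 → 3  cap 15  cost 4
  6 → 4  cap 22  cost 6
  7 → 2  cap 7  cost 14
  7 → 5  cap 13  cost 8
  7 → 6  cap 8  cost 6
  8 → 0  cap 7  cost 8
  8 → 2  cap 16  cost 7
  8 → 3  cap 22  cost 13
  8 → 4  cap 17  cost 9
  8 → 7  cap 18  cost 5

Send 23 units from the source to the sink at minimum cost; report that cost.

Minimum cost for 23 units: 393

shortest-cost path #1: 1→3→4 push 9 @ unit cost 11 (adds 99)
shortest-cost path #2: 1→8→4 push 14 @ unit cost 21 (adds 294)
total cost = 393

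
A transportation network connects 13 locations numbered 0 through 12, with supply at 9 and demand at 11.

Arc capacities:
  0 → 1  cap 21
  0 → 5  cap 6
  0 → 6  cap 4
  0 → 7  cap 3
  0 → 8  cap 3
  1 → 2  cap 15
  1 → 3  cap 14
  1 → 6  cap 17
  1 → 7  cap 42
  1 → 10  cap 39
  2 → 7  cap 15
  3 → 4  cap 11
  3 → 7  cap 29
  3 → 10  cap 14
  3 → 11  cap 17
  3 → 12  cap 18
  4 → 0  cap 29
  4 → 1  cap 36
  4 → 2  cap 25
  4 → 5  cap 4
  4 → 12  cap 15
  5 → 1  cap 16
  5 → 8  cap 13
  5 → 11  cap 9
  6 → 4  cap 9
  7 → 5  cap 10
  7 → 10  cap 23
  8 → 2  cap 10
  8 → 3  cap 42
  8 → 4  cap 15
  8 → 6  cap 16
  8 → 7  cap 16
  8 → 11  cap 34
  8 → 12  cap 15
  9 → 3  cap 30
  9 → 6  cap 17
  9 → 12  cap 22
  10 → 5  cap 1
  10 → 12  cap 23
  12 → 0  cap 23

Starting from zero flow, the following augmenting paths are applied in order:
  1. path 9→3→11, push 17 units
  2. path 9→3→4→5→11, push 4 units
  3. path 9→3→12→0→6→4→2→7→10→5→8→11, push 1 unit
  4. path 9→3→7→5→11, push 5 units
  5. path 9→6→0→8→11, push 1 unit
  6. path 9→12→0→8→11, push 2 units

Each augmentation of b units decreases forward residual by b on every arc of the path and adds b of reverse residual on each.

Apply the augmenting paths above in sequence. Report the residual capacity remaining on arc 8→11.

after path 1 (9→3→11, push 17): res(8,11)=34
after path 2 (9→3→4→5→11, push 4): res(8,11)=34
after path 3 (9→3→12→0→6→4→2→7→10→5→8→11, push 1): res(8,11)=33
after path 4 (9→3→7→5→11, push 5): res(8,11)=33
after path 5 (9→6→0→8→11, push 1): res(8,11)=32
after path 6 (9→12→0→8→11, push 2): res(8,11)=30

Residual capacity of (8,11): 30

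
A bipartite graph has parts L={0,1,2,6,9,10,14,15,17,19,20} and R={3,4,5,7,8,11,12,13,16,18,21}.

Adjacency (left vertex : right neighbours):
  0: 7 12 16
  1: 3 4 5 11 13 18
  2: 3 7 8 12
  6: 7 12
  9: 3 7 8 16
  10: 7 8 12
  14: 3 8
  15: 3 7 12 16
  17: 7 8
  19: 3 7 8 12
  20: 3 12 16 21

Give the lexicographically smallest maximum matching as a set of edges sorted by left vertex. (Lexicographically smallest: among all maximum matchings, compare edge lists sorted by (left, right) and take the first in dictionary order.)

Lex-smallest maximum matching: {(0,7), (1,4), (2,3), (6,12), (9,8), (15,16), (20,21)}

|M| = 7 (so the lex-smallest maximum matching has 7 edges)
process left vertices in ascending order; for each, take the smallest-labelled available neighbour that still permits 7 edges overall, or leave it unmatched if none does
lex-smallest matching: {0-7, 1-4, 2-3, 6-12, 9-8, 15-16, 20-21}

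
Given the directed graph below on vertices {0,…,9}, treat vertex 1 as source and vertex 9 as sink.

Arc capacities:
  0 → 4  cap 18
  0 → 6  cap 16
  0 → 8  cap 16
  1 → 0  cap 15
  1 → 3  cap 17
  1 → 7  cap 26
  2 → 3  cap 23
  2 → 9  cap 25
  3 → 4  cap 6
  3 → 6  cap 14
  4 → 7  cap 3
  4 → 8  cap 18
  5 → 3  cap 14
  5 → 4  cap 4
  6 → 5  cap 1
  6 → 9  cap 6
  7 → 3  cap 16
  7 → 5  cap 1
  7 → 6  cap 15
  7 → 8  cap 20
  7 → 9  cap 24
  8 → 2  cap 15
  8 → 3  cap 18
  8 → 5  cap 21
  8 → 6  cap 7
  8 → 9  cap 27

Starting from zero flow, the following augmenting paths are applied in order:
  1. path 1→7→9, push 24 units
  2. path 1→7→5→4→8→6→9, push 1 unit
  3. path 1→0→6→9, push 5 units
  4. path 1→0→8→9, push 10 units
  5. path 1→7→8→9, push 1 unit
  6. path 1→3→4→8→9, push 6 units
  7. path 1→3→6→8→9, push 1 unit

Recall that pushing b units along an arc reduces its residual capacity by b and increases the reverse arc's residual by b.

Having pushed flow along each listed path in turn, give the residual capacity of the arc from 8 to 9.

after path 1 (1→7→9, push 24): res(8,9)=27
after path 2 (1→7→5→4→8→6→9, push 1): res(8,9)=27
after path 3 (1→0→6→9, push 5): res(8,9)=27
after path 4 (1→0→8→9, push 10): res(8,9)=17
after path 5 (1→7→8→9, push 1): res(8,9)=16
after path 6 (1→3→4→8→9, push 6): res(8,9)=10
after path 7 (1→3→6→8→9, push 1): res(8,9)=9

Residual capacity of (8,9): 9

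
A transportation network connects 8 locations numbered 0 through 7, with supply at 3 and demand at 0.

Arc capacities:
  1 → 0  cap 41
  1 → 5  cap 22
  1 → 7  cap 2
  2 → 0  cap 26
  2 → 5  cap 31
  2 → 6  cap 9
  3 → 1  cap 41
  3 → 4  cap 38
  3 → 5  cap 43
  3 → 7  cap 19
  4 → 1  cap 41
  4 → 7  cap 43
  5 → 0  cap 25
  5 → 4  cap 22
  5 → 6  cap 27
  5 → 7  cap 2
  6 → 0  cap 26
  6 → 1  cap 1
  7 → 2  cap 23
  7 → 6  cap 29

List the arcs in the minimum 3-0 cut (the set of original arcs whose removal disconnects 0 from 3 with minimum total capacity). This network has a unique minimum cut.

augment #1: 3→1→0 push 41
augment #2: 3→5→0 push 25
augment #3: 3→5→6→0 push 18
augment #4: 3→7→2→0 push 19
augment #5: 3→4→7→2→0 push 4
augment #6: 3→4→7→6→0 push 8
max flow = 115; residual-reachable set from 3 gives S-side
cut edges (S→T): {(1,0), (5,0), (6,0), (7,2)} total cap 115

Min-cut arcs: {(1,0), (5,0), (6,0), (7,2)} (total capacity 115)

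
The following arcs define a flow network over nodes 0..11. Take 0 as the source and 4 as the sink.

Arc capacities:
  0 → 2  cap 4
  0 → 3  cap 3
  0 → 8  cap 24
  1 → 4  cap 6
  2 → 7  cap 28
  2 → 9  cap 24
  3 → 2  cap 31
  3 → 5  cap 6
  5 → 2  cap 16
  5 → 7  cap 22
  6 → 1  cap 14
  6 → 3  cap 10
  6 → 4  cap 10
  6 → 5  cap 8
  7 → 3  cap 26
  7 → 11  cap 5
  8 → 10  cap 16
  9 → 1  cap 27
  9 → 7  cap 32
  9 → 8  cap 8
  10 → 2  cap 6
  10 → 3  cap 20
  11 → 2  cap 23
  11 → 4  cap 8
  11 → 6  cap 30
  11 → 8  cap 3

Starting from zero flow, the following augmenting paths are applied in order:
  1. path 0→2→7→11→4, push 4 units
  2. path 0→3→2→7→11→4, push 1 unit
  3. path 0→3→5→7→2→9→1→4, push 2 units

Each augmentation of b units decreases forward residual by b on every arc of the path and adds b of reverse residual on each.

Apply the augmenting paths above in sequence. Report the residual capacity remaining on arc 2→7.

after path 1 (0→2→7→11→4, push 4): res(2,7)=24
after path 2 (0→3→2→7→11→4, push 1): res(2,7)=23
after path 3 (0→3→5→7→2→9→1→4, push 2): res(2,7)=25

Residual capacity of (2,7): 25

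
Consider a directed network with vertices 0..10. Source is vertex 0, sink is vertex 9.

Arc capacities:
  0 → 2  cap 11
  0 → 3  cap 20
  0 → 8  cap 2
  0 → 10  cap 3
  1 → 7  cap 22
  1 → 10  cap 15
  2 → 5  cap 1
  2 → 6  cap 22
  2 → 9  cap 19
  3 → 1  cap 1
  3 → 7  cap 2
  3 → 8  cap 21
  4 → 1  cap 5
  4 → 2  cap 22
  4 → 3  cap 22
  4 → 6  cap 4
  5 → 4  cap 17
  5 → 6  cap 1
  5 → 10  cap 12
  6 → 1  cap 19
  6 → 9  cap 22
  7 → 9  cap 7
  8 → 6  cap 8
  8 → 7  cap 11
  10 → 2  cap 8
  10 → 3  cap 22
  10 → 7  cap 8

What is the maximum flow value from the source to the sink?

Maximum flow value: 30

augment #1: 0→2→9 bottleneck 11, total now 11
augment #2: 0→3→7→9 bottleneck 2, total now 13
augment #3: 0→8→6→9 bottleneck 2, total now 15
augment #4: 0→10→2→9 bottleneck 3, total now 18
augment #5: 0→3→1→7→9 bottleneck 1, total now 19
augment #6: 0→3→8→6→9 bottleneck 6, total now 25
augment #7: 0→3→8→7→9 bottleneck 4, total now 29
augment #8: 0→3→8→7→1→10→2→9 bottleneck 1, total now 30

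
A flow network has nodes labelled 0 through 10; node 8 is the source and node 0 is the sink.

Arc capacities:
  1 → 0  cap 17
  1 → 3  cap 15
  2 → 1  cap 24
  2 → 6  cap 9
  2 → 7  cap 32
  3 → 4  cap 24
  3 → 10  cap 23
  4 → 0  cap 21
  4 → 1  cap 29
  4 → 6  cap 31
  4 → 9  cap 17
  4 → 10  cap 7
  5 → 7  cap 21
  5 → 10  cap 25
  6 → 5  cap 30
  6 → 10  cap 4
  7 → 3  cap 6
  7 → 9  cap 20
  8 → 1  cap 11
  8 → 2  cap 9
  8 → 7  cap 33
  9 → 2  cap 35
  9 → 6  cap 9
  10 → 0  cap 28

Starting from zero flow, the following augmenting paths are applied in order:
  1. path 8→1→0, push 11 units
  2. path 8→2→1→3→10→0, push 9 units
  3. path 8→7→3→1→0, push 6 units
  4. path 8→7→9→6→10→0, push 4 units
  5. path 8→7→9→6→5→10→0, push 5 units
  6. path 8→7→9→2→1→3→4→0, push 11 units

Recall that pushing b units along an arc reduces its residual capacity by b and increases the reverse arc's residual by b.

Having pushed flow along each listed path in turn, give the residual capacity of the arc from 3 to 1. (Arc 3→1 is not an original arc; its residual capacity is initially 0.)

Residual capacity of (3,1): 14

after path 1 (8→1→0, push 11): res(3,1)=0
after path 2 (8→2→1→3→10→0, push 9): res(3,1)=9
after path 3 (8→7→3→1→0, push 6): res(3,1)=3
after path 4 (8→7→9→6→10→0, push 4): res(3,1)=3
after path 5 (8→7→9→6→5→10→0, push 5): res(3,1)=3
after path 6 (8→7→9→2→1→3→4→0, push 11): res(3,1)=14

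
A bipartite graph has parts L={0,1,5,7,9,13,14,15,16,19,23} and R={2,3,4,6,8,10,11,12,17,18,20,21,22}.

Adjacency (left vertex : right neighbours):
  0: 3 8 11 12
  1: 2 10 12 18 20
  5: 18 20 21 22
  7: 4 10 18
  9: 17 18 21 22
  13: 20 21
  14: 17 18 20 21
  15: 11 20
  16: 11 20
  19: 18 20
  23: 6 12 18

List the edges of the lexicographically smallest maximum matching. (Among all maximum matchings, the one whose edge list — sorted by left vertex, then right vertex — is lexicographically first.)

Lex-smallest maximum matching: {(0,3), (1,2), (5,18), (7,4), (9,22), (13,21), (14,17), (15,11), (16,20), (23,6)}

|M| = 10 (so the lex-smallest maximum matching has 10 edges)
process left vertices in ascending order; for each, take the smallest-labelled available neighbour that still permits 10 edges overall, or leave it unmatched if none does
lex-smallest matching: {0-3, 1-2, 5-18, 7-4, 9-22, 13-21, 14-17, 15-11, 16-20, 23-6}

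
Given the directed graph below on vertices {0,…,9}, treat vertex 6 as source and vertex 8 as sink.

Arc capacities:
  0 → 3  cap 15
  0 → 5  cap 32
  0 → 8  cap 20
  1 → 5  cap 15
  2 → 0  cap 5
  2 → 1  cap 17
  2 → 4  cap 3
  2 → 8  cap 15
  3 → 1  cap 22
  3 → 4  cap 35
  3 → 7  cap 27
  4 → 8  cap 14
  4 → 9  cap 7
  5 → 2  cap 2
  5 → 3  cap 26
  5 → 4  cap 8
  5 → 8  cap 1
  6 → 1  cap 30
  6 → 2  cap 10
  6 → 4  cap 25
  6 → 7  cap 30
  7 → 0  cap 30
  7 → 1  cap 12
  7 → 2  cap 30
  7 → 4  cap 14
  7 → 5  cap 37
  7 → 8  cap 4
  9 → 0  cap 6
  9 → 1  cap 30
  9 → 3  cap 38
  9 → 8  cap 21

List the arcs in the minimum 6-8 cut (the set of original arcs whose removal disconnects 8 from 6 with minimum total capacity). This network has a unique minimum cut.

Min-cut arcs: {(0,8), (2,8), (4,8), (4,9), (5,8), (7,8)} (total capacity 61)

augment #1: 6→2→8 push 10
augment #2: 6→4→8 push 14
augment #3: 6→7→8 push 4
augment #4: 6→1→5→8 push 1
augment #5: 6→4→9→8 push 7
augment #6: 6→7→0→8 push 20
augment #7: 6→7→2→8 push 5
max flow = 61; residual-reachable set from 6 gives S-side
cut edges (S→T): {(0,8), (2,8), (4,8), (4,9), (5,8), (7,8)} total cap 61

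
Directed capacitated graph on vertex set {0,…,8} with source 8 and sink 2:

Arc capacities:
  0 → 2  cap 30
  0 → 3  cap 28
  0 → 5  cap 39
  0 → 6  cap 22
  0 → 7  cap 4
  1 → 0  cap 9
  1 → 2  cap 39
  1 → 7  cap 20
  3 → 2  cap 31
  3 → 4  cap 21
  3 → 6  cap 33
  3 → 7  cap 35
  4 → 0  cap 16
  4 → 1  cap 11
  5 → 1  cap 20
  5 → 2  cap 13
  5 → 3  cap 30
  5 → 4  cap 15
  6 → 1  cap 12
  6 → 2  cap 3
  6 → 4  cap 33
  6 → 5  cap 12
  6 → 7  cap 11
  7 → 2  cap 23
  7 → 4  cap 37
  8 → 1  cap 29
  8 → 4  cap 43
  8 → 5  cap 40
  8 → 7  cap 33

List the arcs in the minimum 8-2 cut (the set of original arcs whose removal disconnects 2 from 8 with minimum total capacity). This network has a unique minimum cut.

augment #1: 8→1→2 push 29
augment #2: 8→5→2 push 13
augment #3: 8→7→2 push 23
augment #4: 8→4→0→2 push 16
augment #5: 8→4→1→2 push 10
augment #6: 8→5→3→2 push 27
augment #7: 8→4→1→0→2 push 1
max flow = 119; residual-reachable set from 8 gives S-side
cut edges (S→T): {(4,0), (4,1), (7,2), (8,1), (8,5)} total cap 119

Min-cut arcs: {(4,0), (4,1), (7,2), (8,1), (8,5)} (total capacity 119)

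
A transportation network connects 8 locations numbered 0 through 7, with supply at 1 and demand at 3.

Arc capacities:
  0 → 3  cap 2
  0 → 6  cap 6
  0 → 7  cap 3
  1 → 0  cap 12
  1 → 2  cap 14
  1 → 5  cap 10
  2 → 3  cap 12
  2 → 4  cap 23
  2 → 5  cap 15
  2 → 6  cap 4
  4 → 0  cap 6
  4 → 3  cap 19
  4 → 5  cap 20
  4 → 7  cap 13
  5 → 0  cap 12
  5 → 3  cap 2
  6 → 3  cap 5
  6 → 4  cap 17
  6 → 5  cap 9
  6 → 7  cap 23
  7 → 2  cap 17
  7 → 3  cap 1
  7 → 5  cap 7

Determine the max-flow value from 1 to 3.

augment #1: 1→0→3 bottleneck 2, total now 2
augment #2: 1→2→3 bottleneck 12, total now 14
augment #3: 1→5→3 bottleneck 2, total now 16
augment #4: 1→0→6→3 bottleneck 5, total now 21
augment #5: 1→0→7→3 bottleneck 1, total now 22
augment #6: 1→2→4→3 bottleneck 2, total now 24
augment #7: 1→0→6→4→3 bottleneck 1, total now 25
augment #8: 1→0→7→2→4→3 bottleneck 2, total now 27

Maximum flow value: 27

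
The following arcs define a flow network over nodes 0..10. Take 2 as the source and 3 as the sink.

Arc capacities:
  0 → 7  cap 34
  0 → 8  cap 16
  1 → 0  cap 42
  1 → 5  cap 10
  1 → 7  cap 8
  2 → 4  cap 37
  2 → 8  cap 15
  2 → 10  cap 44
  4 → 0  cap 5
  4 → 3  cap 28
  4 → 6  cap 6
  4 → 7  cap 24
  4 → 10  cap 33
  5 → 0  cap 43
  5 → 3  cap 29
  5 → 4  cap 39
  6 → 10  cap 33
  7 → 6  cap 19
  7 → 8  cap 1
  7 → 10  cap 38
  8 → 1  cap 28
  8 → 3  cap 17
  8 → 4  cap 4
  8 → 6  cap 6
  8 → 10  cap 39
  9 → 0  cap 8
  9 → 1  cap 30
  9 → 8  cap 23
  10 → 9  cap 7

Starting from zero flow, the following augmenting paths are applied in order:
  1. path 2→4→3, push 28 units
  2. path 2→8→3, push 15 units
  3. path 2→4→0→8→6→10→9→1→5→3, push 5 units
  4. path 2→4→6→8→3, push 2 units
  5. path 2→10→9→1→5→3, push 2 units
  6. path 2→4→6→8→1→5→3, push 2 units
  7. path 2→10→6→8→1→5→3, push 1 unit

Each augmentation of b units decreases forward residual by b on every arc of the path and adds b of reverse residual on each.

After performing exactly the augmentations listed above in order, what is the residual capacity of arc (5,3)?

after path 1 (2→4→3, push 28): res(5,3)=29
after path 2 (2→8→3, push 15): res(5,3)=29
after path 3 (2→4→0→8→6→10→9→1→5→3, push 5): res(5,3)=24
after path 4 (2→4→6→8→3, push 2): res(5,3)=24
after path 5 (2→10→9→1→5→3, push 2): res(5,3)=22
after path 6 (2→4→6→8→1→5→3, push 2): res(5,3)=20
after path 7 (2→10→6→8→1→5→3, push 1): res(5,3)=19

Residual capacity of (5,3): 19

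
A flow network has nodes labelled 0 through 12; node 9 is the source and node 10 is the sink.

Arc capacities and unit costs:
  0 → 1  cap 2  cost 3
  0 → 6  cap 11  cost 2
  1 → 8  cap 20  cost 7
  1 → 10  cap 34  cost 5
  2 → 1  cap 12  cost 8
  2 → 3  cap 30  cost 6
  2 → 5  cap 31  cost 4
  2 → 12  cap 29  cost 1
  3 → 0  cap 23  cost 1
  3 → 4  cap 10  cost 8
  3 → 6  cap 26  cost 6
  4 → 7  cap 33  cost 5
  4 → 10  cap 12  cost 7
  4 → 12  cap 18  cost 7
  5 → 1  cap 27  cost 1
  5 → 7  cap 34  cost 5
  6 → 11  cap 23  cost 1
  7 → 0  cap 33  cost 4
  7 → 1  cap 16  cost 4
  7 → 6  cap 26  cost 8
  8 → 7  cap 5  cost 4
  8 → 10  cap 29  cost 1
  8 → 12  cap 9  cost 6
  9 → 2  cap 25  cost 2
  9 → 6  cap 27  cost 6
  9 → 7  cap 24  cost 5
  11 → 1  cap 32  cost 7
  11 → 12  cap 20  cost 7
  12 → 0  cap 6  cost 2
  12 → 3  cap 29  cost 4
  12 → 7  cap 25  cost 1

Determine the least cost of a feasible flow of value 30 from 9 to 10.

shortest-cost path #1: 9→2→5→1→10 push 25 @ unit cost 12 (adds 300)
shortest-cost path #2: 9→7→1→10 push 5 @ unit cost 14 (adds 70)
total cost = 370

Minimum cost for 30 units: 370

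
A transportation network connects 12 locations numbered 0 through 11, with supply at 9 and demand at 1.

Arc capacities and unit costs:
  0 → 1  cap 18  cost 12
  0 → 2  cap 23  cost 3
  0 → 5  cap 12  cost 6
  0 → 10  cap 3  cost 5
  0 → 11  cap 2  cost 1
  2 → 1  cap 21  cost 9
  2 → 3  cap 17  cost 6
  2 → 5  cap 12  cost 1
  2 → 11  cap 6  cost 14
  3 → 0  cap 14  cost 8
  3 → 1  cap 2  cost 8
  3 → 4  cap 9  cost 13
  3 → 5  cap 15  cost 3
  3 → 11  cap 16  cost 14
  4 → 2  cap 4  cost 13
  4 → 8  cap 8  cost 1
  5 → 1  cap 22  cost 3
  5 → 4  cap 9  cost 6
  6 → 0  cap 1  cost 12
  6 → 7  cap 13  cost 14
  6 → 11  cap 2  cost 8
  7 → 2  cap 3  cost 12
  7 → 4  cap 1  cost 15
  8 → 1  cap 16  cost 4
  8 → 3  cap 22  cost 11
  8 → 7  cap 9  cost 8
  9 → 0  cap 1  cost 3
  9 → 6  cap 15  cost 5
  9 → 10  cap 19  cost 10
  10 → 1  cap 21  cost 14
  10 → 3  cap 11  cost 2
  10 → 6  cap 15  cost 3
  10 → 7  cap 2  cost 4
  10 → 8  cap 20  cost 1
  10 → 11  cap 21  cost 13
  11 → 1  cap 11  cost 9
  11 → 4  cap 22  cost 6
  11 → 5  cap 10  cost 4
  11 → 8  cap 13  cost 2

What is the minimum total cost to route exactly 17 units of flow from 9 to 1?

Minimum cost for 17 units: 250

shortest-cost path #1: 9→0→2→5→1 push 1 @ unit cost 10 (adds 10)
shortest-cost path #2: 9→10→8→1 push 16 @ unit cost 15 (adds 240)
total cost = 250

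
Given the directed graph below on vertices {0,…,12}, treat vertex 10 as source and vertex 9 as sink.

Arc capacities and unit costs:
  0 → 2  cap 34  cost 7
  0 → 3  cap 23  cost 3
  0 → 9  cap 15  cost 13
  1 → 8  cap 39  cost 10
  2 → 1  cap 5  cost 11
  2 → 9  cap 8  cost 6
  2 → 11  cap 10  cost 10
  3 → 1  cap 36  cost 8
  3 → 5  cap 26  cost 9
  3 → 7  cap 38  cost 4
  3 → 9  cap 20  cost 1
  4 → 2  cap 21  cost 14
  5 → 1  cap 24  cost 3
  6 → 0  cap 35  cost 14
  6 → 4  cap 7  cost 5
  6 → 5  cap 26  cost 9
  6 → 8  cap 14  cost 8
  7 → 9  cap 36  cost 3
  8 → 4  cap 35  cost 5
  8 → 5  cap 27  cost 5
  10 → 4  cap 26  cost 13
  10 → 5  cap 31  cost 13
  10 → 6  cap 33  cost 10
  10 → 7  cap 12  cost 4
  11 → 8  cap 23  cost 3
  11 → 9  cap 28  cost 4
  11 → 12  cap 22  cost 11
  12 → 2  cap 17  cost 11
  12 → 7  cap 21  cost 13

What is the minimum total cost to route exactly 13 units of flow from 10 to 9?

shortest-cost path #1: 10→7→9 push 12 @ unit cost 7 (adds 84)
shortest-cost path #2: 10→6→0→3→9 push 1 @ unit cost 28 (adds 28)
total cost = 112

Minimum cost for 13 units: 112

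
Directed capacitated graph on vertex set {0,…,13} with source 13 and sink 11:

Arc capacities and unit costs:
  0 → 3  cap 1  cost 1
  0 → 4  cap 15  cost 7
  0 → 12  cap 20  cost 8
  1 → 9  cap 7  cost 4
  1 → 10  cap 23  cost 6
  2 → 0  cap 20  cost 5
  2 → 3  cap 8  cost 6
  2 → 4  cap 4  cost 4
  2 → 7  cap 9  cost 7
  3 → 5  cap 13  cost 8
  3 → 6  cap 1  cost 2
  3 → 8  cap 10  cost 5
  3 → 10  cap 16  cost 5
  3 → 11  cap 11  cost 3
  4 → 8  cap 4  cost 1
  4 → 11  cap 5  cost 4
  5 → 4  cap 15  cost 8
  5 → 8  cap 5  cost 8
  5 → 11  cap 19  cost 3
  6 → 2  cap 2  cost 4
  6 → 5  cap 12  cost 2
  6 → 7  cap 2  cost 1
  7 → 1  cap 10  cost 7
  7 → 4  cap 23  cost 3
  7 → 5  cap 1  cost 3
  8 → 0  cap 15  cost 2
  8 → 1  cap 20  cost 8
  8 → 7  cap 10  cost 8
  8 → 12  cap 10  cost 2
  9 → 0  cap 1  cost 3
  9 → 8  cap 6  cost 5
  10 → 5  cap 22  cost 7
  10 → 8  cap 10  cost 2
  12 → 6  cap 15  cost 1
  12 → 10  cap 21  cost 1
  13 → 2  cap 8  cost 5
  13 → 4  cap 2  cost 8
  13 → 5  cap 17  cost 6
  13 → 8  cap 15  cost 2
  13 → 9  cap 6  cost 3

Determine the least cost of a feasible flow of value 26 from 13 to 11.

Minimum cost for 26 units: 258

shortest-cost path #1: 13→8→0→3→11 push 1 @ unit cost 8 (adds 8)
shortest-cost path #2: 13→5→11 push 17 @ unit cost 9 (adds 153)
shortest-cost path #3: 13→8→12→6→5→11 push 2 @ unit cost 10 (adds 20)
shortest-cost path #4: 13→4→11 push 2 @ unit cost 12 (adds 24)
shortest-cost path #5: 13→2→4→11 push 3 @ unit cost 13 (adds 39)
shortest-cost path #6: 13→2→3→11 push 1 @ unit cost 14 (adds 14)
total cost = 258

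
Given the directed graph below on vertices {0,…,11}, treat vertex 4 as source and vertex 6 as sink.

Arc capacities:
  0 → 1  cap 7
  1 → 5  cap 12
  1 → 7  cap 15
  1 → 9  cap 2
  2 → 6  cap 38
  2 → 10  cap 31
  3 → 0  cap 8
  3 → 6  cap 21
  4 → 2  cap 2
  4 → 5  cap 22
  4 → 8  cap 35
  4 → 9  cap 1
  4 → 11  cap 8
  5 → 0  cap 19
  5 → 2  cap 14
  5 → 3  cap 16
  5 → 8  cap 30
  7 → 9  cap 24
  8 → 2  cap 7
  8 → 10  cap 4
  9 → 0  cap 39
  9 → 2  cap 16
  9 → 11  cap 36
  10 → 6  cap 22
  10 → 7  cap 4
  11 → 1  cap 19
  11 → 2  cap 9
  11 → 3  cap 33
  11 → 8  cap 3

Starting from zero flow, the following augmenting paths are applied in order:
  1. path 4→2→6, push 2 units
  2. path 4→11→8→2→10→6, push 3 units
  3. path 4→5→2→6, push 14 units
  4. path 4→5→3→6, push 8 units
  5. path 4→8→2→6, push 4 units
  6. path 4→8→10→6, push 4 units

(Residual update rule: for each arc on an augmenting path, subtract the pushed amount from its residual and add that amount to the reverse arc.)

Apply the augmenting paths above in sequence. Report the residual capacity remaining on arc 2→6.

Residual capacity of (2,6): 18

after path 1 (4→2→6, push 2): res(2,6)=36
after path 2 (4→11→8→2→10→6, push 3): res(2,6)=36
after path 3 (4→5→2→6, push 14): res(2,6)=22
after path 4 (4→5→3→6, push 8): res(2,6)=22
after path 5 (4→8→2→6, push 4): res(2,6)=18
after path 6 (4→8→10→6, push 4): res(2,6)=18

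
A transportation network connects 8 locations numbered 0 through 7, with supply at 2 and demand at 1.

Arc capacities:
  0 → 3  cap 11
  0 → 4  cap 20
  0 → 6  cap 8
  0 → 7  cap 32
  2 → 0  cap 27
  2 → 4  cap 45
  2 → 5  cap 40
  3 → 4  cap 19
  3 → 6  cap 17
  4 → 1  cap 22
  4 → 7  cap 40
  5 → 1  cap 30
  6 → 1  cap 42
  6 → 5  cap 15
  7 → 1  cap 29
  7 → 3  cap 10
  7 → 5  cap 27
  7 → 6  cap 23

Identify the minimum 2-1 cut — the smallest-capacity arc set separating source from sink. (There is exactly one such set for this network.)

augment #1: 2→4→1 push 22
augment #2: 2→5→1 push 30
augment #3: 2→0→6→1 push 8
augment #4: 2→0→7→1 push 19
augment #5: 2→4→7→1 push 10
augment #6: 2→4→7→6→1 push 13
max flow = 102; residual-reachable set from 2 gives S-side
cut edges (S→T): {(2,0), (2,4), (5,1)} total cap 102

Min-cut arcs: {(2,0), (2,4), (5,1)} (total capacity 102)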